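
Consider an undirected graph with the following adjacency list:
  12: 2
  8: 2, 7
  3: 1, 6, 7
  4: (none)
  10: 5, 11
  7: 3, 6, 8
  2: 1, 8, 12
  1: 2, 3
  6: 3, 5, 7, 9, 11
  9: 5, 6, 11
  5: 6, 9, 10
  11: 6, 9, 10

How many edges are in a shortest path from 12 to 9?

5

Distance 0: 12.
Distance 1: 2.
Distance 2: 1, 8.
Distance 3: 3, 7.
Distance 4: 6.
Distance 5: 5, 9, 11 — contains 9.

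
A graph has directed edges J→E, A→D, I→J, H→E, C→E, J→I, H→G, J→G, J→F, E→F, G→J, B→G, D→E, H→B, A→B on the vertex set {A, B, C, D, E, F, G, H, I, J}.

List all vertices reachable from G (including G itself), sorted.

E, F, G, I, J

Start at G.
Its neighbours: J.
Then their neighbours: E, F, I.
Nothing further is reachable.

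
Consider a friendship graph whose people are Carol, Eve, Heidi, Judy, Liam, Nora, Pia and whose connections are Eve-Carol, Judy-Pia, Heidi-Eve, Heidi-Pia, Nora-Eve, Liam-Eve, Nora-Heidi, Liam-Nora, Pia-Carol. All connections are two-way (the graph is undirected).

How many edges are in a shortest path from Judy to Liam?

4

Distance 0: Judy.
Distance 1: Pia.
Distance 2: Carol, Heidi.
Distance 3: Eve, Nora.
Distance 4: Liam — contains Liam.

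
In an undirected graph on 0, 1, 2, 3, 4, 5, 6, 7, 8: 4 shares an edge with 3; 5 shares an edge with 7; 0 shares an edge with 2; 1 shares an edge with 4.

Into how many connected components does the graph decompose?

5

From 0: component {0, 2}.
From 1: component {1, 3, 4}.
From 5: component {5, 7}.
From 6: component {6}.
From 8: component {8}.
That's 5 components.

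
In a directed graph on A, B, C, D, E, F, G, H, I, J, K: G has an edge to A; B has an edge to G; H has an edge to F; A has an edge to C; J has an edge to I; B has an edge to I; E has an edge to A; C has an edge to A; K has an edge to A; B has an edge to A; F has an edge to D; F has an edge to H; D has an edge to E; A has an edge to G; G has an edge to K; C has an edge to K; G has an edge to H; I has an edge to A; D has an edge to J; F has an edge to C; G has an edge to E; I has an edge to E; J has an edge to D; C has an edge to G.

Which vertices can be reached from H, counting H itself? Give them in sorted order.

A, C, D, E, F, G, H, I, J, K

Start at H.
Its neighbours: F.
Then their neighbours: C, D.
Then next layer: A, E, G, J, K.
Then next layer: I.
Nothing further is reachable.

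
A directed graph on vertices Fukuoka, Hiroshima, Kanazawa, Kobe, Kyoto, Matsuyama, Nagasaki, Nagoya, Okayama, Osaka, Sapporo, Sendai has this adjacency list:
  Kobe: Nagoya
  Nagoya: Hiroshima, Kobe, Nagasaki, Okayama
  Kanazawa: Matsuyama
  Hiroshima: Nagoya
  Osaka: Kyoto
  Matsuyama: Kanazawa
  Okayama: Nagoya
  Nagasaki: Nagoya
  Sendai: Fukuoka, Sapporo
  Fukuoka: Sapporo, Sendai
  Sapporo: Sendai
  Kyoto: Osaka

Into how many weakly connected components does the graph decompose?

From Fukuoka: component {Fukuoka, Sapporo, Sendai}.
From Hiroshima: component {Hiroshima, Kobe, Nagasaki, Nagoya, Okayama}.
From Kanazawa: component {Kanazawa, Matsuyama}.
From Kyoto: component {Kyoto, Osaka}.
That's 4 components.

4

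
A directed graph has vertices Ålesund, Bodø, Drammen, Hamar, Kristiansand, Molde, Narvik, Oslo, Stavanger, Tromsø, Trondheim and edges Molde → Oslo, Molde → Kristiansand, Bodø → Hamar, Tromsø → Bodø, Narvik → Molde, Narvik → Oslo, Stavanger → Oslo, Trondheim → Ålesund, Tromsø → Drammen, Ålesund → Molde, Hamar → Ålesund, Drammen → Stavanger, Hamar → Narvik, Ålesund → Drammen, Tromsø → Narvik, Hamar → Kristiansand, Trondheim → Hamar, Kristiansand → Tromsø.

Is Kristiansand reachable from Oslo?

No

Oslo has no outgoing edges, so nothing is reachable from it.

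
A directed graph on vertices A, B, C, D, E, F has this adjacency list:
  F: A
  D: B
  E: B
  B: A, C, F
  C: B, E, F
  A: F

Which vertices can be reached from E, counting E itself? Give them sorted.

A, B, C, E, F

Start at E.
Its neighbours: B.
Then their neighbours: A, C, F.
Nothing further is reachable.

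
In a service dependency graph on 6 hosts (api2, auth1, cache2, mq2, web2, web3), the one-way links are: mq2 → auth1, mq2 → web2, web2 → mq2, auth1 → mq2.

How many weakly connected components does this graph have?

From api2: component {api2}.
From auth1: component {auth1, mq2, web2}.
From cache2: component {cache2}.
From web3: component {web3}.
That's 4 components.

4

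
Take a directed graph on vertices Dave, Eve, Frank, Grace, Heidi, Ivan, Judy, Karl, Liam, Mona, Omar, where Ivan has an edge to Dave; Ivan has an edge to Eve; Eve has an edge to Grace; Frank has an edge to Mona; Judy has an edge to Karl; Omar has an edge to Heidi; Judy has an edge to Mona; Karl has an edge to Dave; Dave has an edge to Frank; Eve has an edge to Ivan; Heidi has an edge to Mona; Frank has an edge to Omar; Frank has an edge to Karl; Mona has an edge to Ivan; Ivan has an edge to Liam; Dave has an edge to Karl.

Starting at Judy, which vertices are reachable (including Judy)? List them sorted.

Dave, Eve, Frank, Grace, Heidi, Ivan, Judy, Karl, Liam, Mona, Omar

Start at Judy.
Its neighbours: Karl, Mona.
Then their neighbours: Dave, Ivan.
Then next layer: Eve, Frank, Liam.
Then next layer: Grace, Omar.
Then next layer: Heidi.
Every vertex is now reached.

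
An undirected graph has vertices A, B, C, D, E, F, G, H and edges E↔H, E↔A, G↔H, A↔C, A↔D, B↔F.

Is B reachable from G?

Explore from G.
Distance 1: reach H.
Distance 2: reach E.
Distance 3: reach A.
Distance 4: reach C, D.
The search is exhausted without reaching B; it lies in a different component.

No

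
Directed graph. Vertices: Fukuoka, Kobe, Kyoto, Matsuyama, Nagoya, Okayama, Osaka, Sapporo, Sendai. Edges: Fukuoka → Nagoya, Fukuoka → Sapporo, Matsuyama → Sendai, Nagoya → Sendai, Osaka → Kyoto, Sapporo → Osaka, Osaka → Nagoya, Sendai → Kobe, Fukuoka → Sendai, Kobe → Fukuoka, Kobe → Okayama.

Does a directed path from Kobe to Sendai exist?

Explore from Kobe.
Distance 1: reach Fukuoka, Okayama.
Distance 2: reach Nagoya, Sapporo, Sendai.
Found Sendai.

Yes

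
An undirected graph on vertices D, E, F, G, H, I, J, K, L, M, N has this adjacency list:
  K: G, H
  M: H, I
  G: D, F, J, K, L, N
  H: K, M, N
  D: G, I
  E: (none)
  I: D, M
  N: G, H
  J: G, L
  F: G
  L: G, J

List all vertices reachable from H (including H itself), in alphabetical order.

D, F, G, H, I, J, K, L, M, N

Start at H.
Its neighbours: K, M, N.
Then their neighbours: G, I.
Then next layer: D, F, J, L.
Nothing further is reachable.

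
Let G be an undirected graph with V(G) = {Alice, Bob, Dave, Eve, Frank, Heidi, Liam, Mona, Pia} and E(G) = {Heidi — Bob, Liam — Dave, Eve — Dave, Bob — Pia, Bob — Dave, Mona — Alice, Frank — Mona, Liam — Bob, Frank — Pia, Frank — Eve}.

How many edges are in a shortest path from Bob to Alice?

Distance 0: Bob.
Distance 1: Dave, Heidi, Liam, Pia.
Distance 2: Eve, Frank.
Distance 3: Mona.
Distance 4: Alice — contains Alice.

4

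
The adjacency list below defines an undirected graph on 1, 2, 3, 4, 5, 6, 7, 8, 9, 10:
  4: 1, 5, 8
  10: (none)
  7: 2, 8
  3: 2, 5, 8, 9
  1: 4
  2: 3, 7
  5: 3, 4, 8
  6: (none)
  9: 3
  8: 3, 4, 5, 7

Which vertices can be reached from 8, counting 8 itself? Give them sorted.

1, 2, 3, 4, 5, 7, 8, 9

Start at 8.
Its neighbours: 3, 4, 5, 7.
Then their neighbours: 1, 2, 9.
Nothing further is reachable.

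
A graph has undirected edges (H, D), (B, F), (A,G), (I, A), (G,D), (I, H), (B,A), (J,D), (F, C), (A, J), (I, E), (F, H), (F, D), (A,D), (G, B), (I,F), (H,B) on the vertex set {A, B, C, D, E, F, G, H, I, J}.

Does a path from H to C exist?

Explore from H.
Distance 1: reach B, D, F, I.
Distance 2: reach A, C, E, G, J.
Found C.

Yes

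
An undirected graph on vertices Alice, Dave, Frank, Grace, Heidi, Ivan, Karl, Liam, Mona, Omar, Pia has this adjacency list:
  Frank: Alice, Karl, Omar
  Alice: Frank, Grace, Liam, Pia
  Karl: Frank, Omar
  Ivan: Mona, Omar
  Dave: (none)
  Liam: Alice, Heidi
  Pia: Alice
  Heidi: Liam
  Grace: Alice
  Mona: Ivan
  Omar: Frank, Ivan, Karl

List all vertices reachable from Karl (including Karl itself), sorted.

Start at Karl.
Its neighbours: Frank, Omar.
Then their neighbours: Alice, Ivan.
Then next layer: Grace, Liam, Mona, Pia.
Then next layer: Heidi.
Nothing further is reachable.

Alice, Frank, Grace, Heidi, Ivan, Karl, Liam, Mona, Omar, Pia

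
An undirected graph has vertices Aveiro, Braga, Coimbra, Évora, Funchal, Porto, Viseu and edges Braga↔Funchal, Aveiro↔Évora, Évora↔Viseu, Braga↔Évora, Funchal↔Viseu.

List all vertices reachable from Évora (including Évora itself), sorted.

Aveiro, Braga, Évora, Funchal, Viseu

Start at Évora.
Its neighbours: Aveiro, Braga, Viseu.
Then their neighbours: Funchal.
Nothing further is reachable.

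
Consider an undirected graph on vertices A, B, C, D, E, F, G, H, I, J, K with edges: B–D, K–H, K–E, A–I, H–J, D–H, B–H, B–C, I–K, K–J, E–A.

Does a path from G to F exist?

G has no edges, so nothing is reachable from it.

No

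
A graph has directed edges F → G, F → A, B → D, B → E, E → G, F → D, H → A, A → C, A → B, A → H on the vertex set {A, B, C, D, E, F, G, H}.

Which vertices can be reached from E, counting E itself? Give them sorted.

E, G

Start at E.
Its neighbours: G.
Nothing further is reachable.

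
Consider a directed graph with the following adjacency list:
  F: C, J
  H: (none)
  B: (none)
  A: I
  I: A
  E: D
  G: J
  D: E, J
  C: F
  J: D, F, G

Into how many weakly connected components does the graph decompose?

4

From A: component {A, I}.
From B: component {B}.
From C: component {C, D, E, F, G, J}.
From H: component {H}.
That's 4 components.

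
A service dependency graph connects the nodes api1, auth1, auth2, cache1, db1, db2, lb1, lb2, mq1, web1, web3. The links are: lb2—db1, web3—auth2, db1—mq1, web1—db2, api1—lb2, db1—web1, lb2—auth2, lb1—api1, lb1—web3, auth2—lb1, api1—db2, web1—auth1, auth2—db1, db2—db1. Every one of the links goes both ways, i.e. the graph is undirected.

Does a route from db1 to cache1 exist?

No

Explore from db1.
Distance 1: reach auth2, db2, lb2, mq1, web1.
Distance 2: reach api1, auth1, lb1, web3.
The search is exhausted without reaching cache1; it lies in a different component.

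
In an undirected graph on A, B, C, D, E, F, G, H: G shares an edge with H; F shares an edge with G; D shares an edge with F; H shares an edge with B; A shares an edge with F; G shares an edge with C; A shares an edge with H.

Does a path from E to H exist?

E has no edges, so nothing is reachable from it.

No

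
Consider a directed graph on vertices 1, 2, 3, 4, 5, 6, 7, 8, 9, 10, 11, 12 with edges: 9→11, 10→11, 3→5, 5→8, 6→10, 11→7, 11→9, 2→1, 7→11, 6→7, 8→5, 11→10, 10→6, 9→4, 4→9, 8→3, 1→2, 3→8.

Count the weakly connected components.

4

From 1: component {1, 2}.
From 3: component {3, 5, 8}.
From 4: component {4, 6, 7, 9, 10, 11}.
From 12: component {12}.
That's 4 components.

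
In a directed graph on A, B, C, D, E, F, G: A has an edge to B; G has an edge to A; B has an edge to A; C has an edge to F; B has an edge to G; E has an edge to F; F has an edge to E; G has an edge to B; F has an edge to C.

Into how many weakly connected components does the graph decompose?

3

From A: component {A, B, G}.
From C: component {C, E, F}.
From D: component {D}.
That's 3 components.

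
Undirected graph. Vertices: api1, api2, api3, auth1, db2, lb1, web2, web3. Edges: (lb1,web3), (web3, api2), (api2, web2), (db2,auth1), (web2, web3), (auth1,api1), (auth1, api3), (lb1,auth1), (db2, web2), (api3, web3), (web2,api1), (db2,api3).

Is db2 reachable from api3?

Yes

Explore from api3.
Distance 1: reach auth1, db2, web3.
Found db2.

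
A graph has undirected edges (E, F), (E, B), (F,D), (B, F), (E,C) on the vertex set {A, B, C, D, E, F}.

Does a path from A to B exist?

No

A has no edges, so nothing is reachable from it.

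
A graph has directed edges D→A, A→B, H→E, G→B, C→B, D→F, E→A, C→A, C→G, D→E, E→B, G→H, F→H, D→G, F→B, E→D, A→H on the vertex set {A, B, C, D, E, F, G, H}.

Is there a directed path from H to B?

Explore from H.
Distance 1: reach E.
Distance 2: reach A, B, D.
Found B.

Yes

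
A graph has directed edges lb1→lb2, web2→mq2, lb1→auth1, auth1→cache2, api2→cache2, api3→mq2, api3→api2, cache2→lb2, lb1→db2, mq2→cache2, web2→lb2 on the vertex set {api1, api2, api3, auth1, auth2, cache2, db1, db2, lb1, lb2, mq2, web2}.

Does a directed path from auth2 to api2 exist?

auth2 has no outgoing edges, so nothing is reachable from it.

No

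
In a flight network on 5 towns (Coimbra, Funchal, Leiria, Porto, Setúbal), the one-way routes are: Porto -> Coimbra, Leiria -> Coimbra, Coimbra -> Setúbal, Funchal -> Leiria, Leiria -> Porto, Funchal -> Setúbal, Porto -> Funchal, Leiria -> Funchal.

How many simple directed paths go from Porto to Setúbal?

3

Porto→Coimbra→Setúbal
Porto→Funchal→Leiria→Coimbra→Setúbal
Porto→Funchal→Setúbal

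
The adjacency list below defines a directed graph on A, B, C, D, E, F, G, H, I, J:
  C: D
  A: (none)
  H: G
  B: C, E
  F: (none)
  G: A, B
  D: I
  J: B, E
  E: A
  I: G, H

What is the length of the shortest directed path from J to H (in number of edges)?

Distance 0: J.
Distance 1: B, E.
Distance 2: A, C.
Distance 3: D.
Distance 4: I.
Distance 5: G, H — contains H.

5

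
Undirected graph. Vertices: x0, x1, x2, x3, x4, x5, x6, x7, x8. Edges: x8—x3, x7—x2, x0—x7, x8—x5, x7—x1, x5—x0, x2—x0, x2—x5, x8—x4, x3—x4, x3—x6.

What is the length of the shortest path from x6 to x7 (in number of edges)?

Distance 0: x6.
Distance 1: x3.
Distance 2: x4, x8.
Distance 3: x5.
Distance 4: x0, x2.
Distance 5: x7 — contains x7.

5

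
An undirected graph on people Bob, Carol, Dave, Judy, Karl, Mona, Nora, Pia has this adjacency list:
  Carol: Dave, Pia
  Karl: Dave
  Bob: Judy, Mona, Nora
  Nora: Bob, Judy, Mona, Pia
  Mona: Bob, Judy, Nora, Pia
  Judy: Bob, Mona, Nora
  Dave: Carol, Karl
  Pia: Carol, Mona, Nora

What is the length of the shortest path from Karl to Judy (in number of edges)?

Distance 0: Karl.
Distance 1: Dave.
Distance 2: Carol.
Distance 3: Pia.
Distance 4: Mona, Nora.
Distance 5: Bob, Judy — contains Judy.

5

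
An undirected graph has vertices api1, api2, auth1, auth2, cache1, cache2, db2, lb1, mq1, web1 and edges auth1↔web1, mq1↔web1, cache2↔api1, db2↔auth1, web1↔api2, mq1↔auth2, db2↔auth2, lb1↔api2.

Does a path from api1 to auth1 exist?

No

Explore from api1.
Distance 1: reach cache2.
The search is exhausted without reaching auth1; it lies in a different component.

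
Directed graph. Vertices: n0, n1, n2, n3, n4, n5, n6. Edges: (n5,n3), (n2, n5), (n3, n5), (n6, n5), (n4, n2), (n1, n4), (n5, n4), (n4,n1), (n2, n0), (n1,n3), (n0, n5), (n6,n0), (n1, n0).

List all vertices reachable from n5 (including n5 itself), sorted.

n0, n1, n2, n3, n4, n5

Start at n5.
Its neighbours: n3, n4.
Then their neighbours: n1, n2.
Then next layer: n0.
Nothing further is reachable.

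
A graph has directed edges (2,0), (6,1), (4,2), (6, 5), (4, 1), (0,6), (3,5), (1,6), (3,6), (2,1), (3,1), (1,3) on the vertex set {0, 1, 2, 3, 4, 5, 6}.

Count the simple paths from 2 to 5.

2→0→6→1→3→5
2→0→6→5
2→1→3→5
2→1→3→6→5
2→1→6→5

5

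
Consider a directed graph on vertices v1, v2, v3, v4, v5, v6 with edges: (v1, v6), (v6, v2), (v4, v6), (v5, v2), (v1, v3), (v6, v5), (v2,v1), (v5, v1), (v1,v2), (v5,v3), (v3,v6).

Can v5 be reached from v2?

Yes

Explore from v2.
Distance 1: reach v1.
Distance 2: reach v3, v6.
Distance 3: reach v5.
Found v5.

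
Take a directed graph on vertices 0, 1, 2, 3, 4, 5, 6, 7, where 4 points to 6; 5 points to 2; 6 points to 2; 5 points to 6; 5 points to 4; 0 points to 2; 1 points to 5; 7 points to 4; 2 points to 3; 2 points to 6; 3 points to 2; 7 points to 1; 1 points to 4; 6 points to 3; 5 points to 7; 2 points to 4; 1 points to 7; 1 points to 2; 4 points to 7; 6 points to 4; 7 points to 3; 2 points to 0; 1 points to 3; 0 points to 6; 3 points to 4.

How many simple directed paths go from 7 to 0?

7→1→2→0
7→1→3→2→0
7→1→3→4→6→2→0
7→1→4→6→2→0
7→1→4→6→3→2→0
7→1→5→2→0
7→1→5→4→6→2→0
7→1→5→4→6→3→2→0
7→1→5→6→2→0
7→1→5→6→3→2→0
7→3→2→0
7→3→4→6→2→0
7→4→6→2→0
7→4→6→3→2→0

14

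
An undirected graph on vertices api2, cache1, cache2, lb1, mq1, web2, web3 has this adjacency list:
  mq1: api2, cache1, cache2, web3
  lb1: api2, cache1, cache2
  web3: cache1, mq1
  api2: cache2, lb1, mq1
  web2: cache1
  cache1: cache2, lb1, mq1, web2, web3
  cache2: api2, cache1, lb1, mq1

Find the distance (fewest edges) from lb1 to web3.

2

Distance 0: lb1.
Distance 1: api2, cache1, cache2.
Distance 2: mq1, web2, web3 — contains web3.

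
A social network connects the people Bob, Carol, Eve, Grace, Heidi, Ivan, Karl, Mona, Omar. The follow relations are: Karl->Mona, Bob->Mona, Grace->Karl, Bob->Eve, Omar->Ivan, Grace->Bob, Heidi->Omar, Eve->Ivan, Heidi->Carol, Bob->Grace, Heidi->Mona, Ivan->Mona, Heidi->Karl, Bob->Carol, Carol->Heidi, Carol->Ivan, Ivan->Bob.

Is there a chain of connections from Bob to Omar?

Yes

Explore from Bob.
Distance 1: reach Carol, Eve, Grace, Mona.
Distance 2: reach Heidi, Ivan, Karl.
Distance 3: reach Omar.
Found Omar.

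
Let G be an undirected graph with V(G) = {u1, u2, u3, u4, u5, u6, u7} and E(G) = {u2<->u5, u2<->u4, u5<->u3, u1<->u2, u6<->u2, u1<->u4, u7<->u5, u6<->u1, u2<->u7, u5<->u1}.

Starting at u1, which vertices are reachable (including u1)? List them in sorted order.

u1, u2, u3, u4, u5, u6, u7

Start at u1.
Its neighbours: u2, u4, u5, u6.
Then their neighbours: u3, u7.
Every vertex is now reached.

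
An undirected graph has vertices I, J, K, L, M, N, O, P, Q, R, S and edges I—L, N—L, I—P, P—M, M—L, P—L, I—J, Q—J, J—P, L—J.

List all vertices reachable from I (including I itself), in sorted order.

Start at I.
Its neighbours: J, L, P.
Then their neighbours: M, N, Q.
Nothing further is reachable.

I, J, L, M, N, P, Q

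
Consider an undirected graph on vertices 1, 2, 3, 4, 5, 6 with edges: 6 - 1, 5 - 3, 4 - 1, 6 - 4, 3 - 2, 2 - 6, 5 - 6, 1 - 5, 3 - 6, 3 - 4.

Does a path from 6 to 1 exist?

Explore from 6.
Distance 1: reach 1, 2, 3, 4, 5.
Found 1.

Yes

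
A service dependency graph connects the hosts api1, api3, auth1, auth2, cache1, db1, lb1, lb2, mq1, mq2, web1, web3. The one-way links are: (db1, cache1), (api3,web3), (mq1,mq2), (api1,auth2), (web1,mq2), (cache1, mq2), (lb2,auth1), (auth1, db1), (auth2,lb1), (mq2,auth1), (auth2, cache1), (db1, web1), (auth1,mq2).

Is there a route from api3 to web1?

No

Explore from api3.
Distance 1: reach web3.
The search from api3 is exhausted; no directed path reaches web1.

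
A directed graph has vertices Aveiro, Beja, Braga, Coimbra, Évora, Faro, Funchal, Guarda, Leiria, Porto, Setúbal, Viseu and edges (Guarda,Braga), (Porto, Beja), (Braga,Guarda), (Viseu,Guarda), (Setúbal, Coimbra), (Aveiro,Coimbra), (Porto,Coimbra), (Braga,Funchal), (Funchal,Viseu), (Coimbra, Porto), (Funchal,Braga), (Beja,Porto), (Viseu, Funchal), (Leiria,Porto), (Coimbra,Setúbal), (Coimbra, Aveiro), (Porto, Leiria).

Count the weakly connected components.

From Aveiro: component {Aveiro, Beja, Coimbra, Leiria, Porto, Setúbal}.
From Braga: component {Braga, Funchal, Guarda, Viseu}.
From Évora: component {Évora}.
From Faro: component {Faro}.
That's 4 components.

4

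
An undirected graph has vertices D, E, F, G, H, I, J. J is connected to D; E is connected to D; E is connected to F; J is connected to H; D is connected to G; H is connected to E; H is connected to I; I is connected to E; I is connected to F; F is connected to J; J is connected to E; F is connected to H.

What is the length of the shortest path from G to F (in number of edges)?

3

Distance 0: G.
Distance 1: D.
Distance 2: E, J.
Distance 3: F, H, I — contains F.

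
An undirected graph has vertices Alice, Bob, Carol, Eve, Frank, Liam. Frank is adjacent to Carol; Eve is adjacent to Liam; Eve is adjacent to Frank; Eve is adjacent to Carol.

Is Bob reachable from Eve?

No

Explore from Eve.
Distance 1: reach Carol, Frank, Liam.
The search is exhausted without reaching Bob; it lies in a different component.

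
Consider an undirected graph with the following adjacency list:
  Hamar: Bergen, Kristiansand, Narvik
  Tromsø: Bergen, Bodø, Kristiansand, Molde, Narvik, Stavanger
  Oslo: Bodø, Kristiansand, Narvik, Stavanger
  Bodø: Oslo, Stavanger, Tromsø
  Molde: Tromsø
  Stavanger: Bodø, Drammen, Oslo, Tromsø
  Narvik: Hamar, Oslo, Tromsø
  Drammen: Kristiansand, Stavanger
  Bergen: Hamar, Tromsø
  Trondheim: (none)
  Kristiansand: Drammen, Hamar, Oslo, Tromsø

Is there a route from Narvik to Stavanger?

Yes

Explore from Narvik.
Distance 1: reach Hamar, Oslo, Tromsø.
Distance 2: reach Bergen, Bodø, Kristiansand, Molde, Stavanger.
Found Stavanger.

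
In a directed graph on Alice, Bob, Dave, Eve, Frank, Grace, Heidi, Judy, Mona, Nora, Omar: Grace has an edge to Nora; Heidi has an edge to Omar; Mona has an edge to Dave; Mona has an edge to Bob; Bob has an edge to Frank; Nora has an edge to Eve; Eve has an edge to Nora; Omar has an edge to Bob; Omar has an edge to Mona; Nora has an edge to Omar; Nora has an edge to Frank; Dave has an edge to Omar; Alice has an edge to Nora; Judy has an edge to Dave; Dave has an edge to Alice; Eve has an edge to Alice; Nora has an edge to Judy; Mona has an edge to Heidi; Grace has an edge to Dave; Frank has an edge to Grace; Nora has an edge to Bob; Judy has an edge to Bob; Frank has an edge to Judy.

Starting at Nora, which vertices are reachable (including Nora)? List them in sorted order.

Alice, Bob, Dave, Eve, Frank, Grace, Heidi, Judy, Mona, Nora, Omar

Start at Nora.
Its neighbours: Bob, Eve, Frank, Judy, Omar.
Then their neighbours: Alice, Dave, Grace, Mona.
Then next layer: Heidi.
Every vertex is now reached.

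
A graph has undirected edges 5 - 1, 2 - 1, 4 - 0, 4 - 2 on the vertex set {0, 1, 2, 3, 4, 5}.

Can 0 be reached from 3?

No

3 has no edges, so nothing is reachable from it.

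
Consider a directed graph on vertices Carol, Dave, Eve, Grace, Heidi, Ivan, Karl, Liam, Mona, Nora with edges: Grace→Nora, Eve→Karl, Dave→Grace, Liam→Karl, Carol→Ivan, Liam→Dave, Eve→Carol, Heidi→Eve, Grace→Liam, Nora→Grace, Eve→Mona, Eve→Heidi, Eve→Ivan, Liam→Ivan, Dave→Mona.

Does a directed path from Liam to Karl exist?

Explore from Liam.
Distance 1: reach Dave, Ivan, Karl.
Found Karl.

Yes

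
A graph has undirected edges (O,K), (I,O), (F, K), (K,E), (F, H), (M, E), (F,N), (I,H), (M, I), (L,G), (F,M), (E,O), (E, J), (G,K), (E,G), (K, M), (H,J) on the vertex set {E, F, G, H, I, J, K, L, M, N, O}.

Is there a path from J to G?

Yes

Explore from J.
Distance 1: reach E, H.
Distance 2: reach F, G, I, K, M, O.
Found G.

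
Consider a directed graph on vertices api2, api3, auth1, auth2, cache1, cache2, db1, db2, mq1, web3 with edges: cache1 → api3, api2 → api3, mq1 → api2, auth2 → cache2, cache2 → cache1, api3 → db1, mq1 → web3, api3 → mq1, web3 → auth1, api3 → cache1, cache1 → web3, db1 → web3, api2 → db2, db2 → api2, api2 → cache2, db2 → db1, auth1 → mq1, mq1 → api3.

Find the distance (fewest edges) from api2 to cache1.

Distance 0: api2.
Distance 1: api3, cache2, db2.
Distance 2: cache1, db1, mq1 — contains cache1.

2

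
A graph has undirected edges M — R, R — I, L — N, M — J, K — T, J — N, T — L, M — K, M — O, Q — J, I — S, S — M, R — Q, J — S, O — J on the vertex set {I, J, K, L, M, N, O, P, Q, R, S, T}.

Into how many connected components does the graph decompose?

From I: component {I, J, K, L, M, N, O, Q, R, S, T}.
From P: component {P}.
That's 2 components.

2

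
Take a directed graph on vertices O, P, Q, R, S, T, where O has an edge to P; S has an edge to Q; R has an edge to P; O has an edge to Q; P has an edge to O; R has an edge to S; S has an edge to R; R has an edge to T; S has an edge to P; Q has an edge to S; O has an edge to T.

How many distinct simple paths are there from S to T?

3

S→P→O→T
S→R→P→O→T
S→R→T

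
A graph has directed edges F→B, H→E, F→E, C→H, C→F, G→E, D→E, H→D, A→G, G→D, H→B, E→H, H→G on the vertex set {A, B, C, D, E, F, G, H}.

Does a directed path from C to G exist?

Yes

Explore from C.
Distance 1: reach F, H.
Distance 2: reach B, D, E, G.
Found G.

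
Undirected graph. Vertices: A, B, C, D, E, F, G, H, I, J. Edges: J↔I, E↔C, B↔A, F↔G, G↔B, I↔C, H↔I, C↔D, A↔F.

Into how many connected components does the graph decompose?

2

From A: component {A, B, F, G}.
From C: component {C, D, E, H, I, J}.
That's 2 components.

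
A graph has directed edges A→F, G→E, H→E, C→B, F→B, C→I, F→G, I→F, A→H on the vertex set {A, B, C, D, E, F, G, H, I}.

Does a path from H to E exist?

Yes

Explore from H.
Distance 1: reach E.
Found E.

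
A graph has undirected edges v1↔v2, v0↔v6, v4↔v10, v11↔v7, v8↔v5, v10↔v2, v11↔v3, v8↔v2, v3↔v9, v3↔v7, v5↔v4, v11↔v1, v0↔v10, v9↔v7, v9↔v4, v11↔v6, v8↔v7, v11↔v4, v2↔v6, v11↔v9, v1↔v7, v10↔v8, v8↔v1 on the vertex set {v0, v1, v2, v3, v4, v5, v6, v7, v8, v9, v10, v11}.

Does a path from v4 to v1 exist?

Explore from v4.
Distance 1: reach v5, v9, v10, v11.
Distance 2: reach v0, v1, v2, v3, v6, v7, v8.
Found v1.

Yes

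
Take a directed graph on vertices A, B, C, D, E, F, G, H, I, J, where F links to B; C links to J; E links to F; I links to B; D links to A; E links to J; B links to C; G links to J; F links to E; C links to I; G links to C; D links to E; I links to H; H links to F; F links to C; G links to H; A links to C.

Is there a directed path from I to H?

Yes

Explore from I.
Distance 1: reach B, H.
Found H.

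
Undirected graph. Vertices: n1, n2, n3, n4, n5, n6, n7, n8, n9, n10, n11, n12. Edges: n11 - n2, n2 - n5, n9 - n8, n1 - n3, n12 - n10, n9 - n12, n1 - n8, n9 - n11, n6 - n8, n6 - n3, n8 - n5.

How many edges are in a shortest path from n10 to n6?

4

Distance 0: n10.
Distance 1: n12.
Distance 2: n9.
Distance 3: n8, n11.
Distance 4: n1, n2, n5, n6 — contains n6.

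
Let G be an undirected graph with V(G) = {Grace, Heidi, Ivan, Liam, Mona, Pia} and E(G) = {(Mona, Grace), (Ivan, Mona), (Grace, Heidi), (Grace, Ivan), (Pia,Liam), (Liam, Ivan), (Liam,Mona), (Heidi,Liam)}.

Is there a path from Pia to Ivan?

Explore from Pia.
Distance 1: reach Liam.
Distance 2: reach Heidi, Ivan, Mona.
Found Ivan.

Yes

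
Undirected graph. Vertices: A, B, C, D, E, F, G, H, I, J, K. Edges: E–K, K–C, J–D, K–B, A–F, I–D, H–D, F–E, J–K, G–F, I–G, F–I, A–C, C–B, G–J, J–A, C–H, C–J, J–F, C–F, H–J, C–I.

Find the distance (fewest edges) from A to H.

Distance 0: A.
Distance 1: C, F, J.
Distance 2: B, D, E, G, H, I, K — contains H.

2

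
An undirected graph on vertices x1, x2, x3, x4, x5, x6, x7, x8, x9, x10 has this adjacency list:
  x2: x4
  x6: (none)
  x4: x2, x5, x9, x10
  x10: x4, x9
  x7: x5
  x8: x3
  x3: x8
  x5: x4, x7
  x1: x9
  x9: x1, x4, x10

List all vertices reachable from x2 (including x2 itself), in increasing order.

x1, x2, x4, x5, x7, x9, x10

Start at x2.
Its neighbours: x4.
Then their neighbours: x5, x9, x10.
Then next layer: x1, x7.
Nothing further is reachable.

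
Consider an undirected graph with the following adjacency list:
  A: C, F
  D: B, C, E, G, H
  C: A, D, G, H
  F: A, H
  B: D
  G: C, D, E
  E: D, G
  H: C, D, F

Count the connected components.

1

From A: component {A, B, C, D, E, F, G, H}.
That's 1 component.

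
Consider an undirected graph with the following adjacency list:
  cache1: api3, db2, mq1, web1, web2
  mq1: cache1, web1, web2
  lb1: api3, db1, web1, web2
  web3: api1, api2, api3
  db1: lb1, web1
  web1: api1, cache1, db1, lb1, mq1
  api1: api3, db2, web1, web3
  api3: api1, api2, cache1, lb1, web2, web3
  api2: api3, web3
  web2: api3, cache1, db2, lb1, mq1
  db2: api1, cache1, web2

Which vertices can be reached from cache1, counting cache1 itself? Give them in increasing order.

api1, api2, api3, cache1, db1, db2, lb1, mq1, web1, web2, web3

Start at cache1.
Its neighbours: api3, db2, mq1, web1, web2.
Then their neighbours: api1, api2, db1, lb1, web3.
Every vertex is now reached.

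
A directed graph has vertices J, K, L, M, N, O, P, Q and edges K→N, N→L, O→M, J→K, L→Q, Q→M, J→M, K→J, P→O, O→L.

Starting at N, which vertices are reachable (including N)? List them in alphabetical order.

L, M, N, Q

Start at N.
Its neighbours: L.
Then their neighbours: Q.
Then next layer: M.
Nothing further is reachable.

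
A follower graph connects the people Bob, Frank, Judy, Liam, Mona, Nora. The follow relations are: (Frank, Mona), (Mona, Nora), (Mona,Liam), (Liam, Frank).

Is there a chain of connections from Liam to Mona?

Explore from Liam.
Distance 1: reach Frank.
Distance 2: reach Mona.
Found Mona.

Yes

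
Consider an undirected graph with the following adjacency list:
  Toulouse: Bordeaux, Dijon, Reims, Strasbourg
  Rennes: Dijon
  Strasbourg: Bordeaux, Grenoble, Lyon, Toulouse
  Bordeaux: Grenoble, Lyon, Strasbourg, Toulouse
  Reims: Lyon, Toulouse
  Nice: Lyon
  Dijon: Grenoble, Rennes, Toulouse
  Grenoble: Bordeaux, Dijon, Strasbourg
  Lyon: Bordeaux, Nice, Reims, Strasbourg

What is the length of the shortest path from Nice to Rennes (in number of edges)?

5

Distance 0: Nice.
Distance 1: Lyon.
Distance 2: Bordeaux, Reims, Strasbourg.
Distance 3: Grenoble, Toulouse.
Distance 4: Dijon.
Distance 5: Rennes — contains Rennes.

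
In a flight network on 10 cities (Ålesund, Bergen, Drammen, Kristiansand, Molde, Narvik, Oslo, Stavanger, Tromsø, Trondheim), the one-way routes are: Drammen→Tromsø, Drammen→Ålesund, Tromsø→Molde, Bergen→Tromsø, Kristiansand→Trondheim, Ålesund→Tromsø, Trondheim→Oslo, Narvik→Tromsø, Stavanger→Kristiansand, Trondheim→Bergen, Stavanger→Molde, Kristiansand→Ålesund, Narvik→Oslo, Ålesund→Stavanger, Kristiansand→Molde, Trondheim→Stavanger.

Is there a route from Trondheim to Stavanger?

Explore from Trondheim.
Distance 1: reach Bergen, Oslo, Stavanger.
Found Stavanger.

Yes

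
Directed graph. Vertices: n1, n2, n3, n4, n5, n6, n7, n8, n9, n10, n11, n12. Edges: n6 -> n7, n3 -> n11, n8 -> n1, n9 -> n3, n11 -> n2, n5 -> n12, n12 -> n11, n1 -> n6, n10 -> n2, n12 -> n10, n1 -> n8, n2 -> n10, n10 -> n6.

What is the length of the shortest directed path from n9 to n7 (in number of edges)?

Distance 0: n9.
Distance 1: n3.
Distance 2: n11.
Distance 3: n2.
Distance 4: n10.
Distance 5: n6.
Distance 6: n7 — contains n7.

6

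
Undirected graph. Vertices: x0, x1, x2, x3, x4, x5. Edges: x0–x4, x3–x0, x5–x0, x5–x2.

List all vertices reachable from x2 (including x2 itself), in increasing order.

Start at x2.
Its neighbours: x5.
Then their neighbours: x0.
Then next layer: x3, x4.
Nothing further is reachable.

x0, x2, x3, x4, x5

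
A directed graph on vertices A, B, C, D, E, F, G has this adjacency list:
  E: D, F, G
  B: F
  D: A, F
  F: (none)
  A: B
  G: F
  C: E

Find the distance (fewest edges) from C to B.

Distance 0: C.
Distance 1: E.
Distance 2: D, F, G.
Distance 3: A.
Distance 4: B — contains B.

4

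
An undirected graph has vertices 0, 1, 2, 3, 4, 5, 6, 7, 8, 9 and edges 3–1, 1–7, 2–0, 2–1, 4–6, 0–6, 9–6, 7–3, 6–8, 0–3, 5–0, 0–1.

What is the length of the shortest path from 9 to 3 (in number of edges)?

Distance 0: 9.
Distance 1: 6.
Distance 2: 0, 4, 8.
Distance 3: 1, 2, 3, 5 — contains 3.

3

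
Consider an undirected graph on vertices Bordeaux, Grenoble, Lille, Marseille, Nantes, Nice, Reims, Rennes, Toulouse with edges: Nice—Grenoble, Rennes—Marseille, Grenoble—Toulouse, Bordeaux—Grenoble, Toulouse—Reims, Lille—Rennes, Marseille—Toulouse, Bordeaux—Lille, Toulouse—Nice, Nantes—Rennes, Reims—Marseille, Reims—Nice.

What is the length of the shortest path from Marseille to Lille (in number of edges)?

Distance 0: Marseille.
Distance 1: Reims, Rennes, Toulouse.
Distance 2: Grenoble, Lille, Nantes, Nice — contains Lille.

2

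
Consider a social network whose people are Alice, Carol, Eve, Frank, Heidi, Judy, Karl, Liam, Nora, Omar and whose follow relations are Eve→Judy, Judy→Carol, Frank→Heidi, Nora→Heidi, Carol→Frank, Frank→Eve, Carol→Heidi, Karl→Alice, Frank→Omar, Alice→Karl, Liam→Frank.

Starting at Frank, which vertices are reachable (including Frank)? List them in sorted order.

Start at Frank.
Its neighbours: Eve, Heidi, Omar.
Then their neighbours: Judy.
Then next layer: Carol.
Nothing further is reachable.

Carol, Eve, Frank, Heidi, Judy, Omar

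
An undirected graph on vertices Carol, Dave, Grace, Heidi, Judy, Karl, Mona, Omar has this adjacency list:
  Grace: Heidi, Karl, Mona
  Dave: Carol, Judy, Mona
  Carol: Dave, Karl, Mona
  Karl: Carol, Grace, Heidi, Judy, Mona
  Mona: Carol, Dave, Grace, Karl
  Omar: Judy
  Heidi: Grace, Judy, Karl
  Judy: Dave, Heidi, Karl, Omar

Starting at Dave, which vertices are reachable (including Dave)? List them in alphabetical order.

Carol, Dave, Grace, Heidi, Judy, Karl, Mona, Omar

Start at Dave.
Its neighbours: Carol, Judy, Mona.
Then their neighbours: Grace, Heidi, Karl, Omar.
Every vertex is now reached.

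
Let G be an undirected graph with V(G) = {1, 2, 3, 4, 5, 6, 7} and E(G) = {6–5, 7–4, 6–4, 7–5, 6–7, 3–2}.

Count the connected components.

From 1: component {1}.
From 2: component {2, 3}.
From 4: component {4, 5, 6, 7}.
That's 3 components.

3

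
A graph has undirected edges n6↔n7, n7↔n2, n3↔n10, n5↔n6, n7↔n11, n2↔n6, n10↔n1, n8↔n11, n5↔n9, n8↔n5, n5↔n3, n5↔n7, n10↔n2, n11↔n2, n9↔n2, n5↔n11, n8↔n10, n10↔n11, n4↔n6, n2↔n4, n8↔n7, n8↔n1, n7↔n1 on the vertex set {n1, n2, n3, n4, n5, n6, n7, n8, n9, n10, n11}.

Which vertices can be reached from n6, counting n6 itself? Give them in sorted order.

n1, n2, n3, n4, n5, n6, n7, n8, n9, n10, n11

Start at n6.
Its neighbours: n2, n4, n5, n7.
Then their neighbours: n1, n3, n8, n9, n10, n11.
Every vertex is now reached.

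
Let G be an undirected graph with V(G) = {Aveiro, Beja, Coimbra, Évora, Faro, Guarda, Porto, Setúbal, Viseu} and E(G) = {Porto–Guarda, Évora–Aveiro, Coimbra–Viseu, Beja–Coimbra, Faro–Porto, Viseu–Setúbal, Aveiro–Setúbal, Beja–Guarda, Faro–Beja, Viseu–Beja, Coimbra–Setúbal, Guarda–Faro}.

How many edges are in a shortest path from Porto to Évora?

Distance 0: Porto.
Distance 1: Faro, Guarda.
Distance 2: Beja.
Distance 3: Coimbra, Viseu.
Distance 4: Setúbal.
Distance 5: Aveiro.
Distance 6: Évora — contains Évora.

6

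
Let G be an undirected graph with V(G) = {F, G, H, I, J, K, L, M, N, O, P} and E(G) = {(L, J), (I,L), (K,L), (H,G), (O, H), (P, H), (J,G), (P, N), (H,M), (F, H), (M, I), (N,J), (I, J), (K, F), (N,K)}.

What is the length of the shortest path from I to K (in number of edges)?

2

Distance 0: I.
Distance 1: J, L, M.
Distance 2: G, H, K, N — contains K.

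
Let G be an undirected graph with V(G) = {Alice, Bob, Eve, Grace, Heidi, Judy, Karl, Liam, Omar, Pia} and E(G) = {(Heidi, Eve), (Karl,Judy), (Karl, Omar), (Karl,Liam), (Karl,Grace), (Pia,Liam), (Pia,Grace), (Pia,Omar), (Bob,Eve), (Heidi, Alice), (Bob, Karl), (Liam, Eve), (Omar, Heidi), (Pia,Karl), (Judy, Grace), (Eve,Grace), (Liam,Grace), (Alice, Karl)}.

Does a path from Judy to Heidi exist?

Yes

Explore from Judy.
Distance 1: reach Grace, Karl.
Distance 2: reach Alice, Bob, Eve, Liam, Omar, Pia.
Distance 3: reach Heidi.
Found Heidi.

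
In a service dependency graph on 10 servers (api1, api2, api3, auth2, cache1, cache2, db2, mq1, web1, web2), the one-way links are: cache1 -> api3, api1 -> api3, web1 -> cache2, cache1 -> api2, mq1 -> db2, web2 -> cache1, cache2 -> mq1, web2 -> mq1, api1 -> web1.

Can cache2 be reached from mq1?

No

Explore from mq1.
Distance 1: reach db2.
The search from mq1 is exhausted; no directed path reaches cache2.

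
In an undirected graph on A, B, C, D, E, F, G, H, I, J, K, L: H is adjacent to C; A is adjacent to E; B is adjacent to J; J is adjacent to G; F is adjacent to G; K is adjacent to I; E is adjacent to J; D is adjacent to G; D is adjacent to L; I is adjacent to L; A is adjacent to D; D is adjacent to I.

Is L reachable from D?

Yes

Explore from D.
Distance 1: reach A, G, I, L.
Found L.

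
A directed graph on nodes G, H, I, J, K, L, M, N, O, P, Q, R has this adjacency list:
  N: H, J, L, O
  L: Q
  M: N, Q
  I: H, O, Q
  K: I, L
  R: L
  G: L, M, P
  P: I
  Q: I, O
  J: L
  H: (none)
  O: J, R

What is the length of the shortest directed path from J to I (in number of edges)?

Distance 0: J.
Distance 1: L.
Distance 2: Q.
Distance 3: I, O — contains I.

3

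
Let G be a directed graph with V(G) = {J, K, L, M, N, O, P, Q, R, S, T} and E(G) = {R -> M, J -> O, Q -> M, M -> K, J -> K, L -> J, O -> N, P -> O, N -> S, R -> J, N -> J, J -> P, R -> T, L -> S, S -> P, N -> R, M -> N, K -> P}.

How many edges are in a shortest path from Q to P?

Distance 0: Q.
Distance 1: M.
Distance 2: K, N.
Distance 3: J, P, R, S — contains P.

3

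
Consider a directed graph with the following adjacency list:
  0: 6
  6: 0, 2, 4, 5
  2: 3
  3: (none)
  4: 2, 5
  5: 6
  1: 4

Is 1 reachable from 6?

Explore from 6.
Distance 1: reach 0, 2, 4, 5.
Distance 2: reach 3.
The search from 6 is exhausted; no directed path reaches 1.

No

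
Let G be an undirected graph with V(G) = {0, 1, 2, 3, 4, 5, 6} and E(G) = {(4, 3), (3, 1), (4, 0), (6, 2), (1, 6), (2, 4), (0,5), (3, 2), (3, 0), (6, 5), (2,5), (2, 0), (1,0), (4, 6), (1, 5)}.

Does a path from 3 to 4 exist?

Explore from 3.
Distance 1: reach 0, 1, 2, 4.
Found 4.

Yes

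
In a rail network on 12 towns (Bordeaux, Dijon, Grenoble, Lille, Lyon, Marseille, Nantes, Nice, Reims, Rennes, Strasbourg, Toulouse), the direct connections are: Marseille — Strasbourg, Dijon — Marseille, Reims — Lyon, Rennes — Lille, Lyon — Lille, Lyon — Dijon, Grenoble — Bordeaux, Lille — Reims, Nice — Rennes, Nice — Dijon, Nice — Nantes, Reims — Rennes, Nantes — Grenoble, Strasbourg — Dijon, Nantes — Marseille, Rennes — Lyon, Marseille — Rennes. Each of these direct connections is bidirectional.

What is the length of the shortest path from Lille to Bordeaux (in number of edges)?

Distance 0: Lille.
Distance 1: Lyon, Reims, Rennes.
Distance 2: Dijon, Marseille, Nice.
Distance 3: Nantes, Strasbourg.
Distance 4: Grenoble.
Distance 5: Bordeaux — contains Bordeaux.

5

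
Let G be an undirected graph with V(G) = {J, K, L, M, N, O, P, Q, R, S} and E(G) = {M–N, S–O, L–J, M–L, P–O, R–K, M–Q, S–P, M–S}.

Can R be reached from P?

Explore from P.
Distance 1: reach O, S.
Distance 2: reach M.
Distance 3: reach L, N, Q.
Distance 4: reach J.
The search is exhausted without reaching R; it lies in a different component.

No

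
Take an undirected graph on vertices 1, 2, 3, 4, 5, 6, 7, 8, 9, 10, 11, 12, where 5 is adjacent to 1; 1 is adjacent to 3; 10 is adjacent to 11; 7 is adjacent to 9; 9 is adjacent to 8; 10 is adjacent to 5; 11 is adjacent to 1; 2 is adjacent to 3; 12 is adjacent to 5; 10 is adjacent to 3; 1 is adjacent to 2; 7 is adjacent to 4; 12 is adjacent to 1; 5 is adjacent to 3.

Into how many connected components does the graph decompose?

From 1: component {1, 2, 3, 5, 10, 11, 12}.
From 4: component {4, 7, 8, 9}.
From 6: component {6}.
That's 3 components.

3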